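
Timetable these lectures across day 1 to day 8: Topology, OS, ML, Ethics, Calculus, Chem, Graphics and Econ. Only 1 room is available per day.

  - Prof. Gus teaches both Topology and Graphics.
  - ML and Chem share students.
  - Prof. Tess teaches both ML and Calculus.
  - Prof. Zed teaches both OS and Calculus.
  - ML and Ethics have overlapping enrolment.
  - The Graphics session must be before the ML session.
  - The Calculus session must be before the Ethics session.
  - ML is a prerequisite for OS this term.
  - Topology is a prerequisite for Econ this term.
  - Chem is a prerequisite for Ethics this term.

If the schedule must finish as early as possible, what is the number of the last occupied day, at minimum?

day 8

The precedence chain requires at least 3 distinct days.
With at most 1 per day and 8 lectures, at least 8 days are needed.
8 works (last occupied day: day 8): for example Econ in day 8, Ethics in day 5, ML in day 2, Graphics in day 1, Calculus in day 3, Topology in day 6, OS in day 7, Chem in day 4.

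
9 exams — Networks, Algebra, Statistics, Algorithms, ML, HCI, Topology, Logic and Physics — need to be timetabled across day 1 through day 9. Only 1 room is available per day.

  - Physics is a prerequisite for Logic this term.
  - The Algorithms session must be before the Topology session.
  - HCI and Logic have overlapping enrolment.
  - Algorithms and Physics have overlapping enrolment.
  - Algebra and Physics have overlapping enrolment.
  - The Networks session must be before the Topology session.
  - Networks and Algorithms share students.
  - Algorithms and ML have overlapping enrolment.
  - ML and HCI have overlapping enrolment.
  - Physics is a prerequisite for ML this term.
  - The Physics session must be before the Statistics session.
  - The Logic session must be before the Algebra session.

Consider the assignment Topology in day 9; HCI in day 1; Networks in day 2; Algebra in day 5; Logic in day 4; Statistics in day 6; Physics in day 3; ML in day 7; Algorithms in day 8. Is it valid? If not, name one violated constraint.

Yes, all constraints hold

The Algorithms session must be before the Topology session — holds.
Algorithms and ML have overlapping enrolment — holds.
Networks and Algorithms share students — holds.
Physics is a prerequisite for ML this term — holds.
The Physics session must be before the Statistics session — holds.
Algorithms and Physics have overlapping enrolment — holds.
The Networks session must be before the Topology session — holds.
HCI and Logic have overlapping enrolment — holds.
Algebra and Physics have overlapping enrolment — holds.
Only 1 room is available per day — holds.
Physics is a prerequisite for Logic this term — holds.
ML and HCI have overlapping enrolment — holds.
The Logic session must be before the Algebra session — holds.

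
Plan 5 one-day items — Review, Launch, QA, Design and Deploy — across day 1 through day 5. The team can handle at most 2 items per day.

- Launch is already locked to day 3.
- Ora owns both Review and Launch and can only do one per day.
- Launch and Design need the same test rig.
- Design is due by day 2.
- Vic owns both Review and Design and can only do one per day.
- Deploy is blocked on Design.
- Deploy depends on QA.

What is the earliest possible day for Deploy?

Precedence pushes Deploy to at least day 2.
Deploy at day 2 is achievable: Launch -> day 3; Review -> day 2; QA -> day 1; Deploy -> day 2; Design -> day 1.

day 2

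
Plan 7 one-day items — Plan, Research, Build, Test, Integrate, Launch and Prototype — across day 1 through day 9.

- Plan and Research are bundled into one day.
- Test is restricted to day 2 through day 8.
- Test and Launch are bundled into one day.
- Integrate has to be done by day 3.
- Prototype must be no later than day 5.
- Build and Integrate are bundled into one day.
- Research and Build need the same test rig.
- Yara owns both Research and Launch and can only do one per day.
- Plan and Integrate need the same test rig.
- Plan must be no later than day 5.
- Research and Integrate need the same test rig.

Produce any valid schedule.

Plan=day 2; Test=day 3; Prototype=day 1; Launch=day 3; Integrate=day 1; Research=day 2; Build=day 1

Checking: Research(day 2) != Integrate(day 1); Plan(day 2) != Integrate(day 1); Research(day 2) != Launch(day 3); Research(day 2) != Build(day 1); Build = Integrate = day 1; Test = Launch = day 3; Plan = Research = day 2; Prototype=day 1 in [day 1,day 5]; Test=day 3 in [day 2,day 8]; Integrate=day 1 in [day 1,day 3]; Plan=day 2 in [day 1,day 5].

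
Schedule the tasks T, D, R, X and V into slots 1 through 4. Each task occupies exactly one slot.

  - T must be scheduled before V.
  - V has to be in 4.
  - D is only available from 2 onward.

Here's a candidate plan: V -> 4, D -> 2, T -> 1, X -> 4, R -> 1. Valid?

V has to be in 4 — holds.
T must be scheduled before V — holds.
D is only available from 2 onward — holds.

Yes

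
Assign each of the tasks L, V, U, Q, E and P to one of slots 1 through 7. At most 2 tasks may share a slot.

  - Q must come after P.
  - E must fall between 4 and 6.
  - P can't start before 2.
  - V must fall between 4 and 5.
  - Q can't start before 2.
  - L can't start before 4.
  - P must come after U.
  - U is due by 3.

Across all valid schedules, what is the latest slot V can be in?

V is available from 4; V's own window allows nothing later than 5.
V at 5 is achievable: Q in 3; V in 5; E in 4; L in 4; P in 2; U in 1.

5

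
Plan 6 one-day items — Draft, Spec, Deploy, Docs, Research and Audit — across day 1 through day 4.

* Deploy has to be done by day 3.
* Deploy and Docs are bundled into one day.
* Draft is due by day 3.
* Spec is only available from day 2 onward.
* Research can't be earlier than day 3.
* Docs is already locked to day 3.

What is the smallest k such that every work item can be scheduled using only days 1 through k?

Docs can't be placed before day 3, so the schedule must run through at least day 3.
3 works (last occupied day: day 3): for example Docs in day 3, Deploy in day 3, Research in day 3, Draft in day 1, Audit in day 1, Spec in day 2.

3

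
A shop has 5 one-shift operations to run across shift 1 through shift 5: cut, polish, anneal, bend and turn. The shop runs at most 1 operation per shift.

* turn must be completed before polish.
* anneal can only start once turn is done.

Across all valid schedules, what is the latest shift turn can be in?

shift 3

Downstream work caps turn at shift 4.
turn at shift 3 is achievable: anneal in shift 5, cut in shift 1, polish in shift 4, bend in shift 2, turn in shift 3.
Nothing later works — the capacity limit rule out every shift after shift 3.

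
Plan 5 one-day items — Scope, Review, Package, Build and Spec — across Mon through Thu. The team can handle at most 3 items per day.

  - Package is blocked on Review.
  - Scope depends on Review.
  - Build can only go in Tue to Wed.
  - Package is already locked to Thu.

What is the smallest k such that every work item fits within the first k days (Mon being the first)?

4 days

The precedence chain requires at least 2 distinct days.
With at most 3 per day and 5 work items, at least 2 days are needed.
Package can't be placed before Thu — that is day 4 counting from Mon — so the schedule must run through at least 4 days.
4 works (last occupied day: Thu): for example Build -> Tue, Review -> Mon, Package -> Thu, Spec -> Mon, Scope -> Tue.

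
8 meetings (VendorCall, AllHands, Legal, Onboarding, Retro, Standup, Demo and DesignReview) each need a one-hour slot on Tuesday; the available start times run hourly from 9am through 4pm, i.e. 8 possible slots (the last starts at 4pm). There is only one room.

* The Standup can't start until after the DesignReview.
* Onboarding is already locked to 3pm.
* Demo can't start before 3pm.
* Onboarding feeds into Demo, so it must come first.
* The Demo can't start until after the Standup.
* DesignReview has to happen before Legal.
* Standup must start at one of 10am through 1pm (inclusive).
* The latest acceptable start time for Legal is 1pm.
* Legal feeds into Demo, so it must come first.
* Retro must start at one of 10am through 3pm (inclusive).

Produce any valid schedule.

AllHands in 2pm; Onboarding in 3pm; Legal in 11am; VendorCall in 1pm; Standup in 10am; DesignReview in 9am; Retro in 12pm; Demo in 4pm

Checking: DesignReview(9am) before Standup(10am); Legal(11am) before Demo(4pm); Standup(10am) before Demo(4pm); DesignReview(9am) before Legal(11am); Onboarding(3pm) before Demo(4pm); Retro=12pm in [10am,3pm]; Onboarding=3pm in [3pm,3pm]; Standup=10am in [10am,1pm]; Legal=11am in [9am,1pm]; Demo=4pm in [3pm,4pm]; max 1 per slot (cap 1).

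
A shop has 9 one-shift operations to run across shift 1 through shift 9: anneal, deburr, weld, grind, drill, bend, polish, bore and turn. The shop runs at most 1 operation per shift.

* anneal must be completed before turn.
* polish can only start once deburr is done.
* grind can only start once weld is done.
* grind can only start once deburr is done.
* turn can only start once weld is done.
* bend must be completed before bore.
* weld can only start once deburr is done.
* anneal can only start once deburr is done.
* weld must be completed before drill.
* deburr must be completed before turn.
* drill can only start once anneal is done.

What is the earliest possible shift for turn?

shift 4

Precedence pushes turn to at least shift 3.
turn at shift 4 is achievable: drill in shift 6, anneal in shift 3, turn in shift 4, bend in shift 7, polish in shift 8, weld in shift 2, bore in shift 9, deburr in shift 1, grind in shift 5.
Nothing earlier works — the capacity limit rule out every shift before shift 4.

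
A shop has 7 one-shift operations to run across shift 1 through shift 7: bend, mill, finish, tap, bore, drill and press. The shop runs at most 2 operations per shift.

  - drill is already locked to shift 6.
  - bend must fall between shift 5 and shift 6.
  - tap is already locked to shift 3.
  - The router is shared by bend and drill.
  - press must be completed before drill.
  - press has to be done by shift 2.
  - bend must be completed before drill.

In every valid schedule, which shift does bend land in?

bend's window is shift 5–shift 6.
drill is fixed at shift 6, and bend can't share a shift with drill.
So bend must be shift 5.

shift 5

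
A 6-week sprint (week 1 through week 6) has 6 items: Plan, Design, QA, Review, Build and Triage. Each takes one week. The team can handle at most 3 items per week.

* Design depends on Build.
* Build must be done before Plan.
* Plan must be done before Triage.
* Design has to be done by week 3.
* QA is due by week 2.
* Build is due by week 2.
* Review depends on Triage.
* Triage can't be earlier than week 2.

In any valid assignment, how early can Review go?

Precedence pushes Review to at least week 4.
Review at week 4 is achievable: Triage=week 3, Build=week 1, QA=week 1, Design=week 2, Plan=week 2, Review=week 4.

week 4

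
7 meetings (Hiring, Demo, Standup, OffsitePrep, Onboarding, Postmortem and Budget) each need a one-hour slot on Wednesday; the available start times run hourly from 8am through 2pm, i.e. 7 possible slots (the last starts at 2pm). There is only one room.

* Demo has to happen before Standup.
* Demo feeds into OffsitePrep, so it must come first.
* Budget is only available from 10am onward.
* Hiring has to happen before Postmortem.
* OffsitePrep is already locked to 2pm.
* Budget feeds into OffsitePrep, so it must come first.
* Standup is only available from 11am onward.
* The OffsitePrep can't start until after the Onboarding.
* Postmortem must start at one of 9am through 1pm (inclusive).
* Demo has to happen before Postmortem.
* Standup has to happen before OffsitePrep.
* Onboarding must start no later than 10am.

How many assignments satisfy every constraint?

Splitting on Hiring: it can be 8am (14), 9am (14), 10am (12), 11am (4), 12pm (2). Listing each branch's schedules as (Demo, Standup, OffsitePrep, Onboarding, Postmortem, Budget):
Hiring=8am: (9am,11am,2pm,10am,12pm,1pm) (9am,11am,2pm,10am,1pm,12pm) (9am,12pm,2pm,10am,11am,1pm) (9am,12pm,2pm,10am,1pm,11am) (9am,1pm,2pm,10am,11am,12pm) (9am,1pm,2pm,10am,12pm,11am) (10am,11am,2pm,9am,12pm,1pm) (10am,11am,2pm,9am,1pm,12pm) (10am,12pm,2pm,9am,11am,1pm) (10am,12pm,2pm,9am,1pm,11am) (10am,1pm,2pm,9am,11am,12pm) (10am,1pm,2pm,9am,12pm,11am) (11am,12pm,2pm,9am,1pm,10am) (11am,1pm,2pm,9am,12pm,10am) — 14.
Hiring=9am: (8am,11am,2pm,10am,12pm,1pm) (8am,11am,2pm,10am,1pm,12pm) (8am,12pm,2pm,10am,11am,1pm) (8am,12pm,2pm,10am,1pm,11am) (8am,1pm,2pm,10am,11am,12pm) (8am,1pm,2pm,10am,12pm,11am) (10am,11am,2pm,8am,12pm,1pm) (10am,11am,2pm,8am,1pm,12pm) (10am,12pm,2pm,8am,11am,1pm) (10am,12pm,2pm,8am,1pm,11am) (10am,1pm,2pm,8am,11am,12pm) (10am,1pm,2pm,8am,12pm,11am) (11am,12pm,2pm,8am,1pm,10am) (11am,1pm,2pm,8am,12pm,10am) — 14.
Hiring=10am: (8am,11am,2pm,9am,12pm,1pm) (8am,11am,2pm,9am,1pm,12pm) (8am,12pm,2pm,9am,11am,1pm) (8am,12pm,2pm,9am,1pm,11am) (8am,1pm,2pm,9am,11am,12pm) (8am,1pm,2pm,9am,12pm,11am) (9am,11am,2pm,8am,12pm,1pm) (9am,11am,2pm,8am,1pm,12pm) (9am,12pm,2pm,8am,11am,1pm) (9am,12pm,2pm,8am,1pm,11am) (9am,1pm,2pm,8am,11am,12pm) (9am,1pm,2pm,8am,12pm,11am) — 12.
Hiring=11am: (8am,12pm,2pm,9am,1pm,10am) (8am,1pm,2pm,9am,12pm,10am) (9am,12pm,2pm,8am,1pm,10am) (9am,1pm,2pm,8am,12pm,10am) — 4.
Hiring=12pm: (8am,11am,2pm,9am,1pm,10am) (9am,11am,2pm,8am,1pm,10am) — 2.
Summing: 14 + 14 + 12 + 4 + 2 = 46.

46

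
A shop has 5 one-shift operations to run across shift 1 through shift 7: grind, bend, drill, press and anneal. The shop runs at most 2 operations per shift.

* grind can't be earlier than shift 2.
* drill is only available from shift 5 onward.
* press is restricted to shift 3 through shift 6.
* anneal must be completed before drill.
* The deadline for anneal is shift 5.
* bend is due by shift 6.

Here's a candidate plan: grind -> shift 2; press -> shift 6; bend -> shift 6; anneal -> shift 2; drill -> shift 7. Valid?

bend is due by shift 6 — holds.
The deadline for anneal is shift 5 — holds.
The shop runs at most 2 operations per shift — holds.
anneal must be completed before drill — holds.
drill is only available from shift 5 onward — holds.
grind can't be earlier than shift 2 — holds.
press is restricted to shift 3 through shift 6 — holds.

Valid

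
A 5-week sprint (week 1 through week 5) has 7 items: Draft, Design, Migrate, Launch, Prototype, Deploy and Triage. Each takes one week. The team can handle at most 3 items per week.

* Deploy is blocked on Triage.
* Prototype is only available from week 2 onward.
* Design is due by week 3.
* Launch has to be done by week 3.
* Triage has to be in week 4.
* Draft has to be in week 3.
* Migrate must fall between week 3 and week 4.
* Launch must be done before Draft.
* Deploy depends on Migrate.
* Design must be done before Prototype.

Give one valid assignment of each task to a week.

Design in week 1; Prototype in week 2; Draft in week 3; Triage in week 4; Migrate in week 3; Deploy in week 5; Launch in week 1

Checking: Migrate(week 3) before Deploy(week 5); Design(week 1) before Prototype(week 2); Triage(week 4) before Deploy(week 5); Launch(week 1) before Draft(week 3); Prototype=week 2 in [week 2,week 5]; Draft=week 3 in [week 3,week 3]; Launch=week 1 in [week 1,week 3]; Migrate=week 3 in [week 3,week 4]; Design=week 1 in [week 1,week 3]; Triage=week 4 in [week 4,week 4]; max 2 per week (cap 3).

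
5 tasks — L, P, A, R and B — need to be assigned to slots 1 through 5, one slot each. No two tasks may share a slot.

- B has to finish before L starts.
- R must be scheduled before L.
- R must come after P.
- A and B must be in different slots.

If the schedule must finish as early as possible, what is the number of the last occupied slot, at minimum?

The precedence chain requires at least 3 distinct slots.
With at most 1 per slot and 5 tasks, at least 5 slots are needed.
5 works (last occupied slot: 5): for example B=3, P=1, A=5, R=2, L=4.

slot 5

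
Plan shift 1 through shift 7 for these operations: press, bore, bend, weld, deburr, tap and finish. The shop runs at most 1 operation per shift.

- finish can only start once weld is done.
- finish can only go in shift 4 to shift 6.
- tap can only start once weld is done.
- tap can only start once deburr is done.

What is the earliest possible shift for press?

shift 1

press at shift 1 is achievable: tap -> shift 5; deburr -> shift 3; bend -> shift 7; weld -> shift 2; finish -> shift 4; bore -> shift 6; press -> shift 1.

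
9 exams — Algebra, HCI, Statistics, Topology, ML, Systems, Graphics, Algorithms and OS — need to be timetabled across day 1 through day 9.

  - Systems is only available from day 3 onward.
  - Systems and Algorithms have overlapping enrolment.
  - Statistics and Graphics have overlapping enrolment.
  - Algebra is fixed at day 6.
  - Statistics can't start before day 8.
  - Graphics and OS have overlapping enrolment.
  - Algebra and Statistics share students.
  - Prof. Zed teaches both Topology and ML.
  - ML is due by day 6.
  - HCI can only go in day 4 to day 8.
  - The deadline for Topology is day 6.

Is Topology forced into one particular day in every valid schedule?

No

Topology can be day 1 (e.g. Systems -> day 3, Statistics -> day 8, Graphics -> day 1, ML -> day 2, HCI -> day 4, Topology -> day 1, Algebra -> day 6, Algorithms -> day 1, OS -> day 2) or day 2 (e.g. ML=day 1, Algorithms=day 1, Algebra=day 6, OS=day 2, Statistics=day 8, Topology=day 2, HCI=day 4, Graphics=day 1, Systems=day 3).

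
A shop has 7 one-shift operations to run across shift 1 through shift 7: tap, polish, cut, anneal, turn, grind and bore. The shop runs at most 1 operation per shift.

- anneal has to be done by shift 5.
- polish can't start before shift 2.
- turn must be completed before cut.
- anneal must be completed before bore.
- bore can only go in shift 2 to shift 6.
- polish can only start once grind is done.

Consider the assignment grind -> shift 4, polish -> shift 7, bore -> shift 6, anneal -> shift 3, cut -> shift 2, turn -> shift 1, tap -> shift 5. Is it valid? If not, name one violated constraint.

Yes

turn must be completed before cut — holds.
The shop runs at most 1 operation per shift — holds.
anneal has to be done by shift 5 — holds.
polish can only start once grind is done — holds.
bore can only go in shift 2 to shift 6 — holds.
anneal must be completed before bore — holds.
polish can't start before shift 2 — holds.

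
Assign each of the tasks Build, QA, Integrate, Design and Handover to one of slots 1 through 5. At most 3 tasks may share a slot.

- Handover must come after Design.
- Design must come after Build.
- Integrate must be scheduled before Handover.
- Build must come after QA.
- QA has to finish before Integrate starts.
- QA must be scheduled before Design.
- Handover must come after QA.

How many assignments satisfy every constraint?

Splitting on Build: it can be 2 (8), 3 (5). Listing each branch's schedules as (QA, Integrate, Design, Handover):
Build=2: (1,2,3,4) (1,2,3,5) (1,2,4,5) (1,3,3,4) (1,3,3,5) (1,3,4,5) (1,4,3,5) (1,4,4,5) — 8.
Build=3: (1,2,4,5) (1,3,4,5) (1,4,4,5) (2,3,4,5) (2,4,4,5) — 5.
Summing: 8 + 5 = 13.

13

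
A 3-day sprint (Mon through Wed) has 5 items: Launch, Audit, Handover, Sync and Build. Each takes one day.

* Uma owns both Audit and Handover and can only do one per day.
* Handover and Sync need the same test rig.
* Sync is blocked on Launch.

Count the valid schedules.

36

Splitting on Launch: it can be Mon (24), Tue (12). Listing each branch's schedules as (Audit, Handover, Sync, Build):
Launch=Mon: (Mon,Tue,Wed,Mon) (Mon,Tue,Wed,Tue) (Mon,Tue,Wed,Wed) (Mon,Wed,Tue,Mon) (Mon,Wed,Tue,Tue) (Mon,Wed,Tue,Wed) (Tue,Mon,Tue,Mon) (Tue,Mon,Tue,Tue) (Tue,Mon,Tue,Wed) (Tue,Mon,Wed,Mon) (Tue,Mon,Wed,Tue) (Tue,Mon,Wed,Wed) (Tue,Wed,Tue,Mon) (Tue,Wed,Tue,Tue) (Tue,Wed,Tue,Wed) (Wed,Mon,Tue,Mon) (Wed,Mon,Tue,Tue) (Wed,Mon,Tue,Wed) (Wed,Mon,Wed,Mon) (Wed,Mon,Wed,Tue) (Wed,Mon,Wed,Wed) (Wed,Tue,Wed,Mon) (Wed,Tue,Wed,Tue) (Wed,Tue,Wed,Wed) — 24.
Launch=Tue: (Mon,Tue,Wed,Mon) (Mon,Tue,Wed,Tue) (Mon,Tue,Wed,Wed) (Tue,Mon,Wed,Mon) (Tue,Mon,Wed,Tue) (Tue,Mon,Wed,Wed) (Wed,Mon,Wed,Mon) (Wed,Mon,Wed,Tue) (Wed,Mon,Wed,Wed) (Wed,Tue,Wed,Mon) (Wed,Tue,Wed,Tue) (Wed,Tue,Wed,Wed) — 12.
Summing: 24 + 12 = 36.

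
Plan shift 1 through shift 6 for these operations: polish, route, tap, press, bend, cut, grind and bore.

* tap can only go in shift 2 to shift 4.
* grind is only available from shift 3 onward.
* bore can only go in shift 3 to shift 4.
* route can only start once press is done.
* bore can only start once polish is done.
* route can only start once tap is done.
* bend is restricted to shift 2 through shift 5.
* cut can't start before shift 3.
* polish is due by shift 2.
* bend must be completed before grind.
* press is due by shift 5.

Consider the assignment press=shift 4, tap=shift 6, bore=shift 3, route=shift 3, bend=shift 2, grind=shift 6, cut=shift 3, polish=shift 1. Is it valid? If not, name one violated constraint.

route can only start once tap is done — violated.
press is due by shift 5 — holds.
bend must be completed before grind — holds.
bore can only go in shift 3 to shift 4 — holds.
bend is restricted to shift 2 through shift 5 — holds.
polish is due by shift 2 — holds.
cut can't start before shift 3 — holds.
bore can only start once polish is done — holds.
tap can only go in shift 2 to shift 4 — violated.
grind is only available from shift 3 onward — holds.
route can only start once press is done — violated.

No. route can only start once tap is done is not satisfied.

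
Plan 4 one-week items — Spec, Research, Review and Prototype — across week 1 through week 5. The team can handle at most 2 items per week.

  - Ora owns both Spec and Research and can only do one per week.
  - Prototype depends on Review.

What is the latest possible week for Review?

week 4

Downstream work caps Review at week 4.
Review at week 4 is achievable: Research in week 2, Prototype in week 5, Review in week 4, Spec in week 1.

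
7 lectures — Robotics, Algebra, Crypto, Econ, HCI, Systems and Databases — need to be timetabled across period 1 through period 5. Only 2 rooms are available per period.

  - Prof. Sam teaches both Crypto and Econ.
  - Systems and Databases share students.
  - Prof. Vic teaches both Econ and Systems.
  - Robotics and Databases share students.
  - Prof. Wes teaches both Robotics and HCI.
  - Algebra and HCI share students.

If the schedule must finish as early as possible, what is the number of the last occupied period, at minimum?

With at most 2 per period and 7 lectures, at least 4 periods are needed.
4 works (last occupied period: period 4): for example Crypto -> period 2, Econ -> period 3, Robotics -> period 1, Systems -> period 4, Algebra -> period 1, HCI -> period 2, Databases -> period 3.

4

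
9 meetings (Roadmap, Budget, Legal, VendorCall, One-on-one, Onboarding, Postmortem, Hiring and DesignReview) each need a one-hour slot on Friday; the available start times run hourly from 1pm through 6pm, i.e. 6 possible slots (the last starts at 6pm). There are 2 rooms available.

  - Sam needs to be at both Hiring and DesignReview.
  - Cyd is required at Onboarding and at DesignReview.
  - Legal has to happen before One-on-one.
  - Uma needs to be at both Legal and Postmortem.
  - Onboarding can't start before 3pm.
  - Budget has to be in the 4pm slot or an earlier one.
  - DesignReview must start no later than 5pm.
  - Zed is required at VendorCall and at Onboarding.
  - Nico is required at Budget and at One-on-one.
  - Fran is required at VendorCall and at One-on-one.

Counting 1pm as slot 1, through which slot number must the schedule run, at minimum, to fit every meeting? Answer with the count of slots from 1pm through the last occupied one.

5

The precedence chain requires at least 2 distinct slots.
With at most 2 per slot and 9 meetings, at least 5 slots are needed.
Onboarding can't be placed before 3pm — that is slot 3 counting from 1pm — so the schedule must run through at least 3 slots.
5 works (last occupied slot: 5pm): for example One-on-one -> 2pm, Budget -> 1pm, Hiring -> 4pm, VendorCall -> 4pm, Postmortem -> 3pm, Onboarding -> 3pm, Legal -> 1pm, DesignReview -> 5pm, Roadmap -> 2pm.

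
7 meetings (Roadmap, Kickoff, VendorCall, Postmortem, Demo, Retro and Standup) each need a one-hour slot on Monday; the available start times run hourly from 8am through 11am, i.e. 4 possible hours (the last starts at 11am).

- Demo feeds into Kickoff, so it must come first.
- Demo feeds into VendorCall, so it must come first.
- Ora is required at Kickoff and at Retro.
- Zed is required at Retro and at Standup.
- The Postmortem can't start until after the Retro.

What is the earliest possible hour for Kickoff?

Precedence pushes Kickoff to at least 9am.
Kickoff at 9am is achievable: Kickoff in 9am; Demo in 8am; Retro in 8am; VendorCall in 9am; Postmortem in 9am; Standup in 9am; Roadmap in 8am.

9am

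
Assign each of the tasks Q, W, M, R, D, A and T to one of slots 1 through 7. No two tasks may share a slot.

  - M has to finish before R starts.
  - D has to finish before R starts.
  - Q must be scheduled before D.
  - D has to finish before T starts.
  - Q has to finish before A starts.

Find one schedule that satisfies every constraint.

A -> 5, R -> 4, M -> 3, T -> 6, Q -> 1, W -> 7, D -> 2

Checking: D(2) before T(6); D(2) before R(4); M(3) before R(4); Q(1) before A(5); Q(1) before D(2); max 1 per slot (cap 1).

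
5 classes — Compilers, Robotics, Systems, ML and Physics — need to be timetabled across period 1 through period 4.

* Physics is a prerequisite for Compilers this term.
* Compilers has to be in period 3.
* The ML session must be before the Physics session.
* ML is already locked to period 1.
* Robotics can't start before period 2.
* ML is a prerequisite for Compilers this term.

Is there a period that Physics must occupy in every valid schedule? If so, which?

ML is fixed at period 1 and must come before Physics, so Physics is at least period 2.
Compilers is fixed at period 3 and must come after Physics, so Physics is at most period 2.
So Physics must be period 2.

period 2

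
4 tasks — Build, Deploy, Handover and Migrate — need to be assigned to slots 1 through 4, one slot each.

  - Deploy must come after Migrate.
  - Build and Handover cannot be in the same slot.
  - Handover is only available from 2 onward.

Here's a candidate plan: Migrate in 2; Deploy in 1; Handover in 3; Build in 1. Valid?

Deploy must come after Migrate — violated.
Build and Handover cannot be in the same slot — holds.
Handover is only available from 2 onward — holds.

No — it violates: Deploy must come after Migrate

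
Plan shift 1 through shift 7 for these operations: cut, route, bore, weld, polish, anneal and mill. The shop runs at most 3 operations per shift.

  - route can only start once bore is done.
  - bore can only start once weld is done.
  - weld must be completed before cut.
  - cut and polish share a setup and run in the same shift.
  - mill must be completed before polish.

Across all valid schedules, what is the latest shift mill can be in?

shift 6

Downstream work caps mill at shift 6.
mill at shift 6 is achievable: mill -> shift 6, cut -> shift 7, polish -> shift 7, route -> shift 3, bore -> shift 2, anneal -> shift 1, weld -> shift 1.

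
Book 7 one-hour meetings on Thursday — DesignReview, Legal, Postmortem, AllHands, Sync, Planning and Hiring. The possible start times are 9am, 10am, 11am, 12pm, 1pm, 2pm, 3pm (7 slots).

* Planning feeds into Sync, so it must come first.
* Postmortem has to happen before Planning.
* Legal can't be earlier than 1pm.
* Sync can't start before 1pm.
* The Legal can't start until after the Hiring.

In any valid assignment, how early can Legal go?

1pm

Legal is available from 1pm.
Legal at 1pm is achievable: Planning -> 10am, AllHands -> 9am, Hiring -> 9am, Legal -> 1pm, Postmortem -> 9am, Sync -> 1pm, DesignReview -> 9am.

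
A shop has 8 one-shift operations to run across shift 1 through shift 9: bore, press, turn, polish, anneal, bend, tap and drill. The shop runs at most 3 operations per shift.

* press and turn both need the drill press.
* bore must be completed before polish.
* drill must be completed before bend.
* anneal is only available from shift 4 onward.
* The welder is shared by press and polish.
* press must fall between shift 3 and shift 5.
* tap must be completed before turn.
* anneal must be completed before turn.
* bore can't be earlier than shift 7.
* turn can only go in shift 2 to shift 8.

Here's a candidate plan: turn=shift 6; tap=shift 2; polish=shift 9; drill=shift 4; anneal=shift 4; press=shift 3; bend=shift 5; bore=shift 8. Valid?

bore can't be earlier than shift 7 — holds.
The shop runs at most 3 operations per shift — holds.
drill must be completed before bend — holds.
The welder is shared by press and polish — holds.
press and turn both need the drill press — holds.
press must fall between shift 3 and shift 5 — holds.
tap must be completed before turn — holds.
bore must be completed before polish — holds.
anneal must be completed before turn — holds.
turn can only go in shift 2 to shift 8 — holds.
anneal is only available from shift 4 onward — holds.

Yes, all constraints hold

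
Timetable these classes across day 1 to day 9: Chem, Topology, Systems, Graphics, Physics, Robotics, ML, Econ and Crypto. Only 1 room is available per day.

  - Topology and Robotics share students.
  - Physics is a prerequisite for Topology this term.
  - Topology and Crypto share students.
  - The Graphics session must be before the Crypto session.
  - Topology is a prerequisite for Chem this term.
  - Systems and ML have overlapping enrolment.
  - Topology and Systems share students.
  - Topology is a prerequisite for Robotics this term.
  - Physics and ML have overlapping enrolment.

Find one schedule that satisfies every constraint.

Econ in day 9; Crypto in day 6; ML in day 8; Graphics in day 4; Chem in day 3; Robotics in day 5; Physics in day 1; Topology in day 2; Systems in day 7

Checking: Graphics(day 4) before Crypto(day 6); Topology(day 2) before Chem(day 3); Topology(day 2) before Robotics(day 5); Physics(day 1) before Topology(day 2); Topology(day 2) != Robotics(day 5); Topology(day 2) != Crypto(day 6); Topology(day 2) != Systems(day 7); Systems(day 7) != ML(day 8); Physics(day 1) != ML(day 8); max 1 per day (cap 1).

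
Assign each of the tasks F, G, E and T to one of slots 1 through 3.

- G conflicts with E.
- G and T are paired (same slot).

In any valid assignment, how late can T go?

T at 3 is achievable: G -> 3, T -> 3, E -> 1, F -> 1.

3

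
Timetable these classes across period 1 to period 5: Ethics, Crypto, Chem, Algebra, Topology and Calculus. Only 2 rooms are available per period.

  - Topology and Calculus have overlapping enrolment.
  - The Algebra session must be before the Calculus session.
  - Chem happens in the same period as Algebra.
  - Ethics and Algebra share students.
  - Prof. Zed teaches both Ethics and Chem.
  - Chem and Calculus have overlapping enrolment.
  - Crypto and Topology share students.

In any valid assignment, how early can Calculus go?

Precedence pushes Calculus to at least period 2.
Calculus at period 2 is achievable: Ethics=period 2; Algebra=period 1; Topology=period 4; Chem=period 1; Crypto=period 3; Calculus=period 2.

period 2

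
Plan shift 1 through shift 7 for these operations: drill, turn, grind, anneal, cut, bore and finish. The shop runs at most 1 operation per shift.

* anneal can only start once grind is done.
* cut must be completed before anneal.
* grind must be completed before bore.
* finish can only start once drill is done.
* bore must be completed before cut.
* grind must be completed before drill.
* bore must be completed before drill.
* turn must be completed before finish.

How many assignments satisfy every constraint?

Splitting on drill: it can be shift 3 (6), shift 4 (12), shift 5 (9), shift 6 (5). Listing each branch's schedules as (turn, grind, anneal, cut, bore, finish) by shift number:
drill=shift 3: (4,1,6,5,2,7) (4,1,7,5,2,6) (4,1,7,6,2,5) (5,1,6,4,2,7) (5,1,7,4,2,6) (6,1,5,4,2,7) — 6.
drill=shift 4: (1,2,6,5,3,7) (1,2,7,5,3,6) (1,2,7,6,3,5) (2,1,6,5,3,7) (2,1,7,5,3,6) (2,1,7,6,3,5) (3,1,6,5,2,7) (3,1,7,5,2,6) (3,1,7,6,2,5) (5,1,6,3,2,7) (5,1,7,3,2,6) (6,1,5,3,2,7) — 12.
drill=shift 5: (1,2,6,4,3,7) (1,2,7,4,3,6) (2,1,6,4,3,7) (2,1,7,4,3,6) (3,1,6,4,2,7) (3,1,7,4,2,6) (4,1,6,3,2,7) (4,1,7,3,2,6) (6,1,4,3,2,7) — 9.
drill=shift 6: (1,2,5,4,3,7) (2,1,5,4,3,7) (3,1,5,4,2,7) (4,1,5,3,2,7) (5,1,4,3,2,7) — 5.
Summing: 6 + 12 + 9 + 5 = 32.

32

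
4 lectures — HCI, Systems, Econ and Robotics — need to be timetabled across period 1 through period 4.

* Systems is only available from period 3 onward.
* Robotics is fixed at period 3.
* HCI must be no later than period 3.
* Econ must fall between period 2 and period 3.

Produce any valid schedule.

Systems=period 3; HCI=period 1; Robotics=period 3; Econ=period 2

Checking: HCI=period 1 in [period 1,period 3]; Robotics=period 3 in [period 3,period 3]; Systems=period 3 in [period 3,period 4]; Econ=period 2 in [period 2,period 3].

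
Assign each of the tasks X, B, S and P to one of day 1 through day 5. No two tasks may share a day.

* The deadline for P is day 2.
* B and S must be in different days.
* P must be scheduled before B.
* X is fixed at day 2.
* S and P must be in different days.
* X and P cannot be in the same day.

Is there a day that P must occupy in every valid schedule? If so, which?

day 1

P's window is day 1–day 2.
X is fixed at day 2, and P can't share a day with X.
So P must be day 1.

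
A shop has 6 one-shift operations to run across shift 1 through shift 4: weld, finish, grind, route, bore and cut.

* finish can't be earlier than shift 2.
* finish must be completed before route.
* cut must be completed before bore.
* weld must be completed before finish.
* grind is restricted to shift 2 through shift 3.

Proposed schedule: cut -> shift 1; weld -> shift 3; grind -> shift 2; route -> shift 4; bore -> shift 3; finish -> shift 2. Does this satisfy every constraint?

No. weld must be completed before finish is not satisfied.

weld must be completed before finish — violated.
grind is restricted to shift 2 through shift 3 — holds.
finish must be completed before route — holds.
finish can't be earlier than shift 2 — holds.
cut must be completed before bore — holds.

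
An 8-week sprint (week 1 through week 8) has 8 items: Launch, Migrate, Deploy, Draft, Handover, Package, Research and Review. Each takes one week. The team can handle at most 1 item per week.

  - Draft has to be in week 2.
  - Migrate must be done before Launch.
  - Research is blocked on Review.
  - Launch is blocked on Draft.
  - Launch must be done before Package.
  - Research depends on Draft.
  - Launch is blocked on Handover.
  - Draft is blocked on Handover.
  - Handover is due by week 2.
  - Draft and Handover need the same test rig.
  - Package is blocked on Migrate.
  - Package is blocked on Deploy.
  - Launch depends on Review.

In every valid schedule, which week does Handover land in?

week 1

Handover's window is week 1–week 2.
Draft is fixed at week 2, and Handover can't share a week with Draft.
So Handover must be week 1.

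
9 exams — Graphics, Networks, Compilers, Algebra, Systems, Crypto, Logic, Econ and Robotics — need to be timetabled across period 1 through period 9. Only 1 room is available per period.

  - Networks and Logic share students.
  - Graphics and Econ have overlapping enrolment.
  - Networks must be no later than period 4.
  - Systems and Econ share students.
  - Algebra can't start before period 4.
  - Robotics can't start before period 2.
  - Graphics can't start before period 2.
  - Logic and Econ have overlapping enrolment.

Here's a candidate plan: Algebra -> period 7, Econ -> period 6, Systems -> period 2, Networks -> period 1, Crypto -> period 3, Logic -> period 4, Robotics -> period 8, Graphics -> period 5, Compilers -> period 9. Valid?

Systems and Econ share students — holds.
Networks and Logic share students — holds.
Robotics can't start before period 2 — holds.
Networks must be no later than period 4 — holds.
Algebra can't start before period 4 — holds.
Graphics and Econ have overlapping enrolment — holds.
Only 1 room is available per period — holds.
Graphics can't start before period 2 — holds.
Logic and Econ have overlapping enrolment — holds.

Yes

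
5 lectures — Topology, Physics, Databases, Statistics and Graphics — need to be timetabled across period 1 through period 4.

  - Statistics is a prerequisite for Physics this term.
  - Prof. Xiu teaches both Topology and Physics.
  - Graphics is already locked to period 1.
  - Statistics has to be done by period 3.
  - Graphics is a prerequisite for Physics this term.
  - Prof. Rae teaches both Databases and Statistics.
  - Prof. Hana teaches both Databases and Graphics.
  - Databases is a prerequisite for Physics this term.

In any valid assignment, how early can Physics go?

Precedence pushes Physics to at least period 2.
Physics at period 3 is achievable: Databases -> period 2; Statistics -> period 1; Physics -> period 3; Graphics -> period 1; Topology -> period 1.
Nothing earlier works — the conflict constraints rule out every period before period 3.

period 3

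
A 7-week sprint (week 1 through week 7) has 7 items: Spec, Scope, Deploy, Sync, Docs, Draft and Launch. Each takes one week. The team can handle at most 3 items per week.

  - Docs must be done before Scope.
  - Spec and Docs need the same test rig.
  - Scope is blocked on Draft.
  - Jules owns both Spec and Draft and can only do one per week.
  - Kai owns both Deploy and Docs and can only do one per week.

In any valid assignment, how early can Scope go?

week 2

Precedence pushes Scope to at least week 2.
Scope at week 2 is achievable: Docs=week 1, Spec=week 2, Scope=week 2, Launch=week 3, Draft=week 1, Deploy=week 2, Sync=week 1.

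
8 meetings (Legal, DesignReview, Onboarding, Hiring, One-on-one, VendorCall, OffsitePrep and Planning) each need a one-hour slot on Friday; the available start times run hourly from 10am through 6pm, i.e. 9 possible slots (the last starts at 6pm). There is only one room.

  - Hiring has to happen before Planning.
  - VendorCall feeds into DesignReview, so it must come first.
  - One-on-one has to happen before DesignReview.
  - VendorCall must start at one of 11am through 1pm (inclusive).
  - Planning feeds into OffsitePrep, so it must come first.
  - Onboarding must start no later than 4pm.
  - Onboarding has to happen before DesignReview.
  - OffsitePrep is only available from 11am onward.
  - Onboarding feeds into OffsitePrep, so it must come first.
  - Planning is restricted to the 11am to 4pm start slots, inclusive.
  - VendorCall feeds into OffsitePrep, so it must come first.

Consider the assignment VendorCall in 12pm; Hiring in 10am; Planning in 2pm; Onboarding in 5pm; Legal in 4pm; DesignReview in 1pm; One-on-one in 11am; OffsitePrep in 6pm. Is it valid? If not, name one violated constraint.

Planning feeds into OffsitePrep, so it must come first — holds.
VendorCall feeds into DesignReview, so it must come first — holds.
Planning is restricted to the 11am to 4pm start slots, inclusive — holds.
Hiring has to happen before Planning — holds.
VendorCall must start at one of 11am through 1pm (inclusive) — holds.
Onboarding has to happen before DesignReview — violated.
Onboarding feeds into OffsitePrep, so it must come first — holds.
OffsitePrep is only available from 11am onward — holds.
Onboarding must start no later than 4pm — violated.
There is only one room — holds.
VendorCall feeds into OffsitePrep, so it must come first — holds.
One-on-one has to happen before DesignReview — holds.

No. Onboarding has to happen before DesignReview is not satisfied.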